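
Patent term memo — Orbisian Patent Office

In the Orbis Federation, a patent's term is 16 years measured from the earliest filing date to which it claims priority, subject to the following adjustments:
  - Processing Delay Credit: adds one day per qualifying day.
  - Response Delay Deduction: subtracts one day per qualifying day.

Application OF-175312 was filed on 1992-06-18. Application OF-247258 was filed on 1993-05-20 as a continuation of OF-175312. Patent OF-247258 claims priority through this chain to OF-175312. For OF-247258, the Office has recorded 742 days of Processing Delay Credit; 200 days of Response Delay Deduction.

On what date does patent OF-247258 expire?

2009-12-12

Earliest priority filing: 18 June 1992.
Base term: 18 June 1992 + 16 years → 18 June 2008.
Processing Delay Credit: +742 days → 30 June 2010.
Response Delay Deduction: −200 days → 12 December 2009.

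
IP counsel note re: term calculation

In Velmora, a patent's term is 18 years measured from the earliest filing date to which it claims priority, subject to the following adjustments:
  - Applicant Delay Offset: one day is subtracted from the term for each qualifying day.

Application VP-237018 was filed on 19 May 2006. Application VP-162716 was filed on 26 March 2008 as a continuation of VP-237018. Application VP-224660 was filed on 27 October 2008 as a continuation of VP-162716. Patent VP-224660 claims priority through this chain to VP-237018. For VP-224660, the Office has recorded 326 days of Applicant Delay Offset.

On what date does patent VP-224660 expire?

June 28, 2023

Earliest priority filing: 19 May 2006.
Base term: 19 May 2006 + 18 years → 19 May 2024.
Applicant Delay Offset: −326 days → 28 June 2023.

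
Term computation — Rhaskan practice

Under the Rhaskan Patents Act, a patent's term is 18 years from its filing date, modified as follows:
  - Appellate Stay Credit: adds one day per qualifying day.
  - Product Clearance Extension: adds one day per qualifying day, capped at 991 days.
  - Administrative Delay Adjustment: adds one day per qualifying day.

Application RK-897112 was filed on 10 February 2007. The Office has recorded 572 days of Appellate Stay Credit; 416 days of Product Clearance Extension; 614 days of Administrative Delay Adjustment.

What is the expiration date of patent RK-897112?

July 1, 2029

Base term: filing date + 18 years → 10 February 2025.
Appellate Stay Credit: +572 days → 5 September 2026.
Product Clearance Extension: 416 days (within the 991-day cap) → +416 days → 26 October 2027.
Administrative Delay Adjustment: +614 days → 1 July 2029.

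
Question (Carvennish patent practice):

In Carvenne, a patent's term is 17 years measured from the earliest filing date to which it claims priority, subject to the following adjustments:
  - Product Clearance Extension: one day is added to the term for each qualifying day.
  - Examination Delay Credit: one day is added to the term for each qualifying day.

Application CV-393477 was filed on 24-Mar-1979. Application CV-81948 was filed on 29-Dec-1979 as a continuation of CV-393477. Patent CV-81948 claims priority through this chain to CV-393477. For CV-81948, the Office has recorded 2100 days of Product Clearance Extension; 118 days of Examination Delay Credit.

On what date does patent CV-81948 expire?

April 20, 2002

Earliest priority filing: 24 March 1979.
Base term: 24 March 1979 + 17 years → 24 March 1996.
Product Clearance Extension: +2100 days → 23 December 2001.
Examination Delay Credit: +118 days → 20 April 2002.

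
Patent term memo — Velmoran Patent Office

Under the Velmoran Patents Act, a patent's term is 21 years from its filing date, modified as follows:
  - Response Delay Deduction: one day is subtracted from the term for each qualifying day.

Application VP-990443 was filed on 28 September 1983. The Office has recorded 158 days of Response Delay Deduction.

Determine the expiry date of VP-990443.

Base term: filing date + 21 years → 28 September 2004.
Response Delay Deduction: −158 days → 23 April 2004.

April 23, 2004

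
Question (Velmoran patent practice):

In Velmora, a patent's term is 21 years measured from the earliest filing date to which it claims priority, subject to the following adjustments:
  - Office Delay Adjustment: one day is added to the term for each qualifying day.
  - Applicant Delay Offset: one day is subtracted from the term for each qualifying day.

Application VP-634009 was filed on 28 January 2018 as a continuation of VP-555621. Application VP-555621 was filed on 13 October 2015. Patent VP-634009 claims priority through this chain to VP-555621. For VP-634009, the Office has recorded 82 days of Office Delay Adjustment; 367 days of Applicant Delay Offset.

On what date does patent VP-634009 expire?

Earliest priority filing: 13 October 2015.
Base term: 13 October 2015 + 21 years → 13 October 2036.
Office Delay Adjustment: +82 days → 3 January 2037.
Applicant Delay Offset: −367 days → 2 January 2036.

January 2, 2036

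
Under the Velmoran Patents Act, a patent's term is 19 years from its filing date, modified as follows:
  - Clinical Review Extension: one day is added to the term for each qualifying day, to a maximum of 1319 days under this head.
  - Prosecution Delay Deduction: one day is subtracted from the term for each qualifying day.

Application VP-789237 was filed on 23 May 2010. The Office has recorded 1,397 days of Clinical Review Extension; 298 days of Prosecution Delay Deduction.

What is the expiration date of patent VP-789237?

Base term: filing date + 19 years → 23 May 2029.
Clinical Review Extension: 1397 days claimed exceeds the 1319-day cap, so +1319 days → 1 January 2033.
Prosecution Delay Deduction: −298 days → 9 March 2032.

2032-03-09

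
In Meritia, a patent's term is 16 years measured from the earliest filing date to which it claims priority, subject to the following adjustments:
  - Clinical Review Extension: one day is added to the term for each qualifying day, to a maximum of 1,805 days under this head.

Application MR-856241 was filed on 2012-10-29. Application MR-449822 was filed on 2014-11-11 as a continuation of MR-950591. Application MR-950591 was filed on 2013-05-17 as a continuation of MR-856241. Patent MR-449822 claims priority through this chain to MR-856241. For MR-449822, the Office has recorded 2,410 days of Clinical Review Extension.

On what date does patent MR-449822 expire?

2033-10-08

Earliest priority filing: 29 October 2012.
Base term: 29 October 2012 + 16 years → 29 October 2028.
Clinical Review Extension: 2410 days claimed exceeds the 1805-day cap, so +1805 days → 8 October 2033.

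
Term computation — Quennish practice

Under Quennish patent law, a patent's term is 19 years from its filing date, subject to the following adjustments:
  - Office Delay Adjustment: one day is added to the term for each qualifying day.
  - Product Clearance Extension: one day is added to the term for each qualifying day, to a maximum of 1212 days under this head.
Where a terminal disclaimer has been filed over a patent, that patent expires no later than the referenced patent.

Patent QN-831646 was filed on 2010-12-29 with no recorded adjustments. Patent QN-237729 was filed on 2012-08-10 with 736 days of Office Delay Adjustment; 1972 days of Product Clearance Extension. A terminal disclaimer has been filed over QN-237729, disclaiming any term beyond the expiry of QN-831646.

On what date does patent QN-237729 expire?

Natural term of QN-237729:
  Base: filing + 19 years → 10 August 2031.
  Office Delay Adjustment: +736 days → 15 August 2033.
  Product Clearance Extension: 1972 days claimed exceeds the 1212-day cap, so +1212 days → 9 December 2036.
Expiry of referenced patent QN-831646:
  Base: filing + 19 years → 29 December 2029.
Terminal disclaimer: QN-237729 expires on the earlier of 9 December 2036 and 29 December 2029.

December 29, 2029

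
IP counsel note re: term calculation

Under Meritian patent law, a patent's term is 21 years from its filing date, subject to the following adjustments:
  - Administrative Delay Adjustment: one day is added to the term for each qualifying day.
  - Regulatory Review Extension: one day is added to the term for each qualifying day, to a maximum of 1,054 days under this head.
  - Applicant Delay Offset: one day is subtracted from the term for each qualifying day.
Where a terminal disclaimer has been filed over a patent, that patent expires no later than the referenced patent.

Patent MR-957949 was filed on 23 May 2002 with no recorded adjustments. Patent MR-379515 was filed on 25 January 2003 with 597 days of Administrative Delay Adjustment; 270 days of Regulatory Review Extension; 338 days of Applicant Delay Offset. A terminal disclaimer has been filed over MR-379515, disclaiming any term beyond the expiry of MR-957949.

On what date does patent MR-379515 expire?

Natural term of MR-379515:
  Base: filing + 21 years → 25 January 2024.
  Administrative Delay Adjustment: +597 days → 13 September 2025.
  Regulatory Review Extension: 270 days (within the 1054-day cap) → +270 days → 10 June 2026.
  Applicant Delay Offset: −338 days → 7 July 2025.
Expiry of referenced patent MR-957949:
  Base: filing + 21 years → 23 May 2023.
Terminal disclaimer: MR-379515 expires on the earlier of 7 July 2025 and 23 May 2023.

2023-05-23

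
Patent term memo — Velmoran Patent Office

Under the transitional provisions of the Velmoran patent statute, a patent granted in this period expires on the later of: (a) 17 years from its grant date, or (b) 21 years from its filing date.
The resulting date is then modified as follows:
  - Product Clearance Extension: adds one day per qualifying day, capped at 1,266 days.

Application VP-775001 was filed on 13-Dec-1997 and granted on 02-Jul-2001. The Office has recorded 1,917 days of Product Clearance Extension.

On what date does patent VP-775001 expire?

(a) grant + 17 years → 2 July 2018.
(b) filing + 21 years → 13 December 2018.
Later of the two: 13 December 2018.
Product Clearance Extension: 1917 days claimed exceeds the 1266-day cap, so +1266 days → 1 June 2022.

June 1, 2022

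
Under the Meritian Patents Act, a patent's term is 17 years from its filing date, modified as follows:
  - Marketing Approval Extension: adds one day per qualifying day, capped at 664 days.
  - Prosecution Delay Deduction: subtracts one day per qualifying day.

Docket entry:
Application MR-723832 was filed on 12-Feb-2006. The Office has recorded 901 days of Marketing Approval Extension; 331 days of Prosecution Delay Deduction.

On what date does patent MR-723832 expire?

January 11, 2024

Base term: filing date + 17 years → 12 February 2023.
Marketing Approval Extension: 901 days claimed exceeds the 664-day cap, so +664 days → 7 December 2024.
Prosecution Delay Deduction: −331 days → 11 January 2024.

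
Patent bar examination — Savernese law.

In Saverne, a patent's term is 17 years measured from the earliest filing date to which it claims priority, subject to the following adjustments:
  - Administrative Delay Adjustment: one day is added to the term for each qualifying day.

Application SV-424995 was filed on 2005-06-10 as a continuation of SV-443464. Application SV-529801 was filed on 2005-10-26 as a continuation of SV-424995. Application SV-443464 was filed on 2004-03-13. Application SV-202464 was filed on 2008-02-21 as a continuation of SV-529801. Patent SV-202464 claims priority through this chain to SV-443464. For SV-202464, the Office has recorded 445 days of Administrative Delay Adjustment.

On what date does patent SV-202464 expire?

2022-06-01

Earliest priority filing: 13 March 2004.
Base term: 13 March 2004 + 17 years → 13 March 2021.
Administrative Delay Adjustment: +445 days → 1 June 2022.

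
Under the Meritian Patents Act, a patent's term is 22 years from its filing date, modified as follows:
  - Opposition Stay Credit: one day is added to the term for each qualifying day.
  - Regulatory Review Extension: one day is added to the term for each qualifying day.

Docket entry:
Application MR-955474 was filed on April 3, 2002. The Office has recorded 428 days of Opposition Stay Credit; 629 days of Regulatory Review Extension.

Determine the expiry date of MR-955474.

February 24, 2027

Base term: filing date + 22 years → 3 April 2024.
Opposition Stay Credit: +428 days → 5 June 2025.
Regulatory Review Extension: +629 days → 24 February 2027.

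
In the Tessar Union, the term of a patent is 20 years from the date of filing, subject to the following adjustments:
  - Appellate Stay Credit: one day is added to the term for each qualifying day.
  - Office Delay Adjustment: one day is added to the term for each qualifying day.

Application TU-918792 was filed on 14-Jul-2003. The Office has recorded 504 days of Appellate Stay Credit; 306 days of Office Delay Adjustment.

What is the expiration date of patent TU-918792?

October 1, 2025

Base term: filing date + 20 years → 14 July 2023.
Appellate Stay Credit: +504 days → 29 November 2024.
Office Delay Adjustment: +306 days → 1 October 2025.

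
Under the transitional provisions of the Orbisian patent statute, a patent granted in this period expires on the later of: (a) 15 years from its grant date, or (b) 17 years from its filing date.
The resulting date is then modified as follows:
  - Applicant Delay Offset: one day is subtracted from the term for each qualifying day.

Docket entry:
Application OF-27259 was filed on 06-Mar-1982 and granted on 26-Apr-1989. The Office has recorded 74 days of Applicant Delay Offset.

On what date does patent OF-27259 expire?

(a) grant + 15 years → 26 April 2004.
(b) filing + 17 years → 6 March 1999.
Later of the two: 26 April 2004.
Applicant Delay Offset: −74 days → 12 February 2004.

February 12, 2004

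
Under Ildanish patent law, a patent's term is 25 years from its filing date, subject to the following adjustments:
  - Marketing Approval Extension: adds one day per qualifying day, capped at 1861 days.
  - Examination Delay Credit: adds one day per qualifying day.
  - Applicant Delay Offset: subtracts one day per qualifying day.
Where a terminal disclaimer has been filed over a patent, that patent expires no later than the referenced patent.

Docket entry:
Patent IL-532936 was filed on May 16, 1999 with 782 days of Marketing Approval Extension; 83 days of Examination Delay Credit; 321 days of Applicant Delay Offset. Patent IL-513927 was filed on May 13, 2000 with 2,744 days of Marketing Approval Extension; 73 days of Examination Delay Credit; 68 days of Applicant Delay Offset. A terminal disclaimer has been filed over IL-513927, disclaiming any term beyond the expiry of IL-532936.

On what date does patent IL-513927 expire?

November 11, 2025

Natural term of IL-513927:
  Base: filing + 25 years → 13 May 2025.
  Marketing Approval Extension: 2744 days claimed exceeds the 1861-day cap, so +1861 days → 17 June 2030.
  Examination Delay Credit: +73 days → 29 August 2030.
  Applicant Delay Offset: −68 days → 22 June 2030.
Expiry of referenced patent IL-532936:
  Base: filing + 25 years → 16 May 2024.
  Marketing Approval Extension: 782 days (within the 1861-day cap) → +782 days → 7 July 2026.
  Examination Delay Credit: +83 days → 28 September 2026.
  Applicant Delay Offset: −321 days → 11 November 2025.
Terminal disclaimer: IL-513927 expires on the earlier of 22 June 2030 and 11 November 2025.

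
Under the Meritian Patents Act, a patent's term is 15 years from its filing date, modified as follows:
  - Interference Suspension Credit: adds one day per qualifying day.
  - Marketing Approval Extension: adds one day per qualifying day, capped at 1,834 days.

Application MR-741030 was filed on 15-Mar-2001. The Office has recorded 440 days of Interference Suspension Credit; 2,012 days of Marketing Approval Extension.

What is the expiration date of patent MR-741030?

Base term: filing date + 15 years → 15 March 2016.
Interference Suspension Credit: +440 days → 29 May 2017.
Marketing Approval Extension: 2012 days claimed exceeds the 1834-day cap, so +1834 days → 6 June 2022.

June 6, 2022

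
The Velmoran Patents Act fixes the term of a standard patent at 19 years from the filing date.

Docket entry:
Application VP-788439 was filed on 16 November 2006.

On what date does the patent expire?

2025-11-16

Filing date + 19 years → 16 November 2025.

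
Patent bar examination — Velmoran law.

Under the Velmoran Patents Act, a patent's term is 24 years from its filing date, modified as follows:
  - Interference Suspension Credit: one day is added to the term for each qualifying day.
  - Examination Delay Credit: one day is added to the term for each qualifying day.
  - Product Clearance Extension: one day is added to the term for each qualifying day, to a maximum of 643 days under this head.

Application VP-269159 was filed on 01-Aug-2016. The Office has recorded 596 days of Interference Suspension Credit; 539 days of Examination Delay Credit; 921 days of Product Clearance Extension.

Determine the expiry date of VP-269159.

2045-06-14

Base term: filing date + 24 years → 1 August 2040.
Interference Suspension Credit: +596 days → 20 March 2042.
Examination Delay Credit: +539 days → 10 September 2043.
Product Clearance Extension: 921 days claimed exceeds the 643-day cap, so +643 days → 14 June 2045.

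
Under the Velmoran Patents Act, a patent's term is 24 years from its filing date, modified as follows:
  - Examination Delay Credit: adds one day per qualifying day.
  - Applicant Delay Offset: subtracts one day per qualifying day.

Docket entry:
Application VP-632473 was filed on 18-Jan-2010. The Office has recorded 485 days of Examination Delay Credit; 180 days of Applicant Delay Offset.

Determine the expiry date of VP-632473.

Base term: filing date + 24 years → 18 January 2034.
Examination Delay Credit: +485 days → 18 May 2035.
Applicant Delay Offset: −180 days → 19 November 2034.

2034-11-19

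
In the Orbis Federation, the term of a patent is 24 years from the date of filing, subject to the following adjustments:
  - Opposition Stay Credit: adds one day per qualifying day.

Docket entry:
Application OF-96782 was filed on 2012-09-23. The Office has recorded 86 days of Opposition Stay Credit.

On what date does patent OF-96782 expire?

Base term: filing date + 24 years → 23 September 2036.
Opposition Stay Credit: +86 days → 18 December 2036.

December 18, 2036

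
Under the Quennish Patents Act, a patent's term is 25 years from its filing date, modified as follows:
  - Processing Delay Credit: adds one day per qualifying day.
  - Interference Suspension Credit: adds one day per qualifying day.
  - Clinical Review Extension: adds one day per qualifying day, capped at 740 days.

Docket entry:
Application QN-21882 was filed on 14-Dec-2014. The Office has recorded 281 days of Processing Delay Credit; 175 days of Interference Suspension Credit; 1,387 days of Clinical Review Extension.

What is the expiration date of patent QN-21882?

2043-03-24

Base term: filing date + 25 years → 14 December 2039.
Processing Delay Credit: +281 days → 20 September 2040.
Interference Suspension Credit: +175 days → 14 March 2041.
Clinical Review Extension: 1387 days claimed exceeds the 740-day cap, so +740 days → 24 March 2043.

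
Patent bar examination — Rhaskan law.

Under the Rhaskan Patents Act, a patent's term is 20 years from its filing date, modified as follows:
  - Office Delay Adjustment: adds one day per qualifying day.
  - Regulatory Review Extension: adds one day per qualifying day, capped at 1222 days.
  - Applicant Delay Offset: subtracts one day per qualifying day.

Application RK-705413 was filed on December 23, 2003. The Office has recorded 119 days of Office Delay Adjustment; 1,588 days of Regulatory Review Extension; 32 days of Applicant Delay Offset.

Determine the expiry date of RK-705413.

2027-07-24

Base term: filing date + 20 years → 23 December 2023.
Office Delay Adjustment: +119 days → 20 April 2024.
Regulatory Review Extension: 1588 days claimed exceeds the 1222-day cap, so +1222 days → 25 August 2027.
Applicant Delay Offset: −32 days → 24 July 2027.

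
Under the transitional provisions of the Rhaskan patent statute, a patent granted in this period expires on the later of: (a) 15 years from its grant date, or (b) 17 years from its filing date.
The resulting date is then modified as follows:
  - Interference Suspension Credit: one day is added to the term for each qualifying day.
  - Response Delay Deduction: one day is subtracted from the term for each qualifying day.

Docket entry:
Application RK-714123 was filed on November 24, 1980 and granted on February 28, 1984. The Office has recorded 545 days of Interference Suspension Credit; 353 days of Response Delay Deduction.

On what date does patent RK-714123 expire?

September 8, 1999

(a) grant + 15 years → 28 February 1999.
(b) filing + 17 years → 24 November 1997.
Later of the two: 28 February 1999.
Interference Suspension Credit: +545 days → 26 August 2000.
Response Delay Deduction: −353 days → 8 September 1999.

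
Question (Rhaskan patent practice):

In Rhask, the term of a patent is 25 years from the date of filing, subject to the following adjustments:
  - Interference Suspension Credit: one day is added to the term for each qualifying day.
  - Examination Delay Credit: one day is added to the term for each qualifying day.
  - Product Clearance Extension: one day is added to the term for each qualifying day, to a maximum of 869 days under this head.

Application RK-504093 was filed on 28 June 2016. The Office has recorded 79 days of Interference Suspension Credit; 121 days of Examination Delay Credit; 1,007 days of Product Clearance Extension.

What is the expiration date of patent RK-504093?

2044-06-01

Base term: filing date + 25 years → 28 June 2041.
Interference Suspension Credit: +79 days → 15 September 2041.
Examination Delay Credit: +121 days → 14 January 2042.
Product Clearance Extension: 1007 days claimed exceeds the 869-day cap, so +869 days → 1 June 2044.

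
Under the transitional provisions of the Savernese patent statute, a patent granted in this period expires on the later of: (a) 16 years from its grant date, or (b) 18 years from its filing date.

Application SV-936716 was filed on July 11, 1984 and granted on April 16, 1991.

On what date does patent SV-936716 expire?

(a) grant + 16 years → 16 April 2007.
(b) filing + 18 years → 11 July 2002.
Later of the two: 16 April 2007.

April 16, 2007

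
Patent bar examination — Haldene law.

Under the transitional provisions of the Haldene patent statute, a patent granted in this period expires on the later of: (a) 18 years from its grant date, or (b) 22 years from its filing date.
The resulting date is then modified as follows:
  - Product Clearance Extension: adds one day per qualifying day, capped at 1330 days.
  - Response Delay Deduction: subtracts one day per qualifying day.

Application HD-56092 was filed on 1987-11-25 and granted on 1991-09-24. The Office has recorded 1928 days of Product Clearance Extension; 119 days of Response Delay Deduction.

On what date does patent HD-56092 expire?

(a) grant + 18 years → 24 September 2009.
(b) filing + 22 years → 25 November 2009.
Later of the two: 25 November 2009.
Product Clearance Extension: 1928 days claimed exceeds the 1330-day cap, so +1330 days → 17 July 2013.
Response Delay Deduction: −119 days → 20 March 2013.

March 20, 2013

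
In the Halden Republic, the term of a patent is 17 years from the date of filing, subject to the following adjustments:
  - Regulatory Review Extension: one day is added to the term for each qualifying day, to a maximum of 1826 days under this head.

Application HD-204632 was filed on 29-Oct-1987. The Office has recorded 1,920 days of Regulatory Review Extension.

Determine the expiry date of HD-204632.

Base term: filing date + 17 years → 29 October 2004.
Regulatory Review Extension: 1920 days claimed exceeds the 1826-day cap, so +1826 days → 29 October 2009.

October 29, 2009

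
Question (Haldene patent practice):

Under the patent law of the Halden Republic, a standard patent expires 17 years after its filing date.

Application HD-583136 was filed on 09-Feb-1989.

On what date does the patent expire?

Filing date + 17 years → 9 February 2006.

February 9, 2006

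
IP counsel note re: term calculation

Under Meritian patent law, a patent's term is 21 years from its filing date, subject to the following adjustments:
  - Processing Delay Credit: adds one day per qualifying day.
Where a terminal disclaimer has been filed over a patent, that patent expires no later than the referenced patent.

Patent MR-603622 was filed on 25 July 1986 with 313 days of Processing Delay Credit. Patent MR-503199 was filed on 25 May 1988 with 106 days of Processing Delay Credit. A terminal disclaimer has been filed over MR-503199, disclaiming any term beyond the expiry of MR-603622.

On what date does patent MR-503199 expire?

Natural term of MR-503199:
  Base: filing + 21 years → 25 May 2009.
  Processing Delay Credit: +106 days → 8 September 2009.
Expiry of referenced patent MR-603622:
  Base: filing + 21 years → 25 July 2007.
  Processing Delay Credit: +313 days → 2 June 2008.
Terminal disclaimer: MR-503199 expires on the earlier of 8 September 2009 and 2 June 2008.

2008-06-02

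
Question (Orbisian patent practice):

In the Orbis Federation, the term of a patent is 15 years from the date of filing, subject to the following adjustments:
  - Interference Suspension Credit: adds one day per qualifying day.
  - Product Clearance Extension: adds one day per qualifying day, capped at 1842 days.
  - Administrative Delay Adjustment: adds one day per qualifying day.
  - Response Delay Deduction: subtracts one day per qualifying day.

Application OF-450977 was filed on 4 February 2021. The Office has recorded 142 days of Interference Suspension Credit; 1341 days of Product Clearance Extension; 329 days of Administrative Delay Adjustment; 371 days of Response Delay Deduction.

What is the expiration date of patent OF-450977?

Base term: filing date + 15 years → 4 February 2036.
Interference Suspension Credit: +142 days → 25 June 2036.
Product Clearance Extension: 1341 days (within the 1842-day cap) → +1341 days → 26 February 2040.
Administrative Delay Adjustment: +329 days → 20 January 2041.
Response Delay Deduction: −371 days → 15 January 2040.

January 15, 2040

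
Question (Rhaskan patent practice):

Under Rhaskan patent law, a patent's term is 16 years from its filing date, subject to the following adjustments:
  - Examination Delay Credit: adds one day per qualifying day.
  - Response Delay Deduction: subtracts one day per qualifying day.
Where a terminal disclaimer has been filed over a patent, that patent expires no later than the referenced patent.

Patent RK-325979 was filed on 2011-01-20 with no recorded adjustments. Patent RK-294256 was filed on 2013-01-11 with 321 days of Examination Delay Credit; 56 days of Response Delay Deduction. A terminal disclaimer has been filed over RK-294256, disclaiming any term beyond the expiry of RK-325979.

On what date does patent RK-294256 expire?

Natural term of RK-294256:
  Base: filing + 16 years → 11 January 2029.
  Examination Delay Credit: +321 days → 28 November 2029.
  Response Delay Deduction: −56 days → 3 October 2029.
Expiry of referenced patent RK-325979:
  Base: filing + 16 years → 20 January 2027.
Terminal disclaimer: RK-294256 expires on the earlier of 3 October 2029 and 20 January 2027.

January 20, 2027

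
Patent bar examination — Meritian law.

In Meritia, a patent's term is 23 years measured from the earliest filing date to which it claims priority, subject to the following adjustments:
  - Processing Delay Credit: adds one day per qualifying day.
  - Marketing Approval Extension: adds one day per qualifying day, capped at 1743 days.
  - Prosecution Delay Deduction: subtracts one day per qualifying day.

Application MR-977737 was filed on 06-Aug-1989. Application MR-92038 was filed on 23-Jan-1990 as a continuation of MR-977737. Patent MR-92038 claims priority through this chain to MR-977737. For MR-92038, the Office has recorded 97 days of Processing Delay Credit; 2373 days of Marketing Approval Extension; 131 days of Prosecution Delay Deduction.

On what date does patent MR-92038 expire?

2017-04-11

Earliest priority filing: 6 August 1989.
Base term: 6 August 1989 + 23 years → 6 August 2012.
Processing Delay Credit: +97 days → 11 November 2012.
Marketing Approval Extension: 2373 days claimed exceeds the 1743-day cap, so +1743 days → 20 August 2017.
Prosecution Delay Deduction: −131 days → 11 April 2017.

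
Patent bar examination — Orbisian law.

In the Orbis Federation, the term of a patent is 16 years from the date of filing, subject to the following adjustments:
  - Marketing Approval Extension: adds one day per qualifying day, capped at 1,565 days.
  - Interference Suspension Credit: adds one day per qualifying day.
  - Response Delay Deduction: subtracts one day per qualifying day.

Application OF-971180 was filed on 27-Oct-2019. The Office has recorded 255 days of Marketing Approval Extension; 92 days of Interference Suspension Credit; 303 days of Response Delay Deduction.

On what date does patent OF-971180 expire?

Base term: filing date + 16 years → 27 October 2035.
Marketing Approval Extension: 255 days (within the 1565-day cap) → +255 days → 8 July 2036.
Interference Suspension Credit: +92 days → 8 October 2036.
Response Delay Deduction: −303 days → 10 December 2035.

2035-12-10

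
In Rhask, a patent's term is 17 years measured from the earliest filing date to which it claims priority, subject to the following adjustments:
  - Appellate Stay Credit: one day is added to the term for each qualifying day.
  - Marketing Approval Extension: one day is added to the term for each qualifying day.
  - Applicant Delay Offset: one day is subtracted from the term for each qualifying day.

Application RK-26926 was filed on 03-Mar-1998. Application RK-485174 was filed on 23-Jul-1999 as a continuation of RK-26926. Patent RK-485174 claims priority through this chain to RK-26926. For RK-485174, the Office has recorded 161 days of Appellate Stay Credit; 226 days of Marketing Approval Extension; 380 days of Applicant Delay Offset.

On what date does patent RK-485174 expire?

Earliest priority filing: 3 March 1998.
Base term: 3 March 1998 + 17 years → 3 March 2015.
Appellate Stay Credit: +161 days → 11 August 2015.
Marketing Approval Extension: +226 days → 24 March 2016.
Applicant Delay Offset: −380 days → 10 March 2015.

March 10, 2015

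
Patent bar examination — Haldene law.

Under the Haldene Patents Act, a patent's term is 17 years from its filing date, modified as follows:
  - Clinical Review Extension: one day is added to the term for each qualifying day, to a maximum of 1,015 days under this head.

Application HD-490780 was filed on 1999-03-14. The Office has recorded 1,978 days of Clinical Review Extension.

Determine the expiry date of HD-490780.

Base term: filing date + 17 years → 14 March 2016.
Clinical Review Extension: 1978 days claimed exceeds the 1015-day cap, so +1015 days → 24 December 2018.

December 24, 2018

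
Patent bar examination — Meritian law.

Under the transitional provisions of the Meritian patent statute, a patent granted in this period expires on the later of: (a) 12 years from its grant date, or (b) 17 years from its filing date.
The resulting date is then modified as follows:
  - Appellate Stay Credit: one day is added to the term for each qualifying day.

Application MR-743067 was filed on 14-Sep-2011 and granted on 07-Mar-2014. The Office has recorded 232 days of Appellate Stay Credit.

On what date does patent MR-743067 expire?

2029-05-04

(a) grant + 12 years → 7 March 2026.
(b) filing + 17 years → 14 September 2028.
Later of the two: 14 September 2028.
Appellate Stay Credit: +232 days → 4 May 2029.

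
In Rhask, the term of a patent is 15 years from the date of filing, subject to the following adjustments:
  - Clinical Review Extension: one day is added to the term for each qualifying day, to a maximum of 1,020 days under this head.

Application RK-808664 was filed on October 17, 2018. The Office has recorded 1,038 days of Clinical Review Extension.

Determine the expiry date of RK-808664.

August 2, 2036

Base term: filing date + 15 years → 17 October 2033.
Clinical Review Extension: 1038 days claimed exceeds the 1020-day cap, so +1020 days → 2 August 2036.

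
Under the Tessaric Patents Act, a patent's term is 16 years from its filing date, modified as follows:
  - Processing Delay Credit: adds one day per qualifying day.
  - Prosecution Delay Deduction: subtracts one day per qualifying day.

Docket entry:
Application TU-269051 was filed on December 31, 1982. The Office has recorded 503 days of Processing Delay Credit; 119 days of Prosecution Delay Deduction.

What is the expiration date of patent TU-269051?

Base term: filing date + 16 years → 31 December 1998.
Processing Delay Credit: +503 days → 17 May 2000.
Prosecution Delay Deduction: −119 days → 19 January 2000.

January 19, 2000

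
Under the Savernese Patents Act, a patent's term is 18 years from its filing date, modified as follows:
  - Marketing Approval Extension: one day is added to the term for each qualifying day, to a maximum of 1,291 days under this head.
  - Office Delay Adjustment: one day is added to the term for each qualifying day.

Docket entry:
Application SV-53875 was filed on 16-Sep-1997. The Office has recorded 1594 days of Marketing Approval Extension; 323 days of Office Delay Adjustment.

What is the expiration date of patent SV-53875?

2020-02-16

Base term: filing date + 18 years → 16 September 2015.
Marketing Approval Extension: 1594 days claimed exceeds the 1291-day cap, so +1291 days → 30 March 2019.
Office Delay Adjustment: +323 days → 16 February 2020.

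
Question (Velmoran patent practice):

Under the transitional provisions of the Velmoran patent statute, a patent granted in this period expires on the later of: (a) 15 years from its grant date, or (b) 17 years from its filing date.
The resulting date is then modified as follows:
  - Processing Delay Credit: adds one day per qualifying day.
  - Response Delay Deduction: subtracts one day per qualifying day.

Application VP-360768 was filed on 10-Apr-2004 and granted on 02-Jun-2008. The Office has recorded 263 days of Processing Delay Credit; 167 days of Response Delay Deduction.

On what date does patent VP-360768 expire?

2023-09-06

(a) grant + 15 years → 2 June 2023.
(b) filing + 17 years → 10 April 2021.
Later of the two: 2 June 2023.
Processing Delay Credit: +263 days → 20 February 2024.
Response Delay Deduction: −167 days → 6 September 2023.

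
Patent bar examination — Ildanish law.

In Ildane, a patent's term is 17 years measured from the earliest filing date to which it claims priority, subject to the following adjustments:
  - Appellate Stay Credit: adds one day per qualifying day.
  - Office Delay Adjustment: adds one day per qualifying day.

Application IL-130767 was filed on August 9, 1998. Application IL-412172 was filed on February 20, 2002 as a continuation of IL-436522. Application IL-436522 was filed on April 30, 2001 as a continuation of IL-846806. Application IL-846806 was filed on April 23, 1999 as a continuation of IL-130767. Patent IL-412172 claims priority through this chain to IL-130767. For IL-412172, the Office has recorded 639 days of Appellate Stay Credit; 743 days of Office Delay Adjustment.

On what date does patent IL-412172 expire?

Earliest priority filing: 9 August 1998.
Base term: 9 August 1998 + 17 years → 9 August 2015.
Appellate Stay Credit: +639 days → 9 May 2017.
Office Delay Adjustment: +743 days → 22 May 2019.

May 22, 2019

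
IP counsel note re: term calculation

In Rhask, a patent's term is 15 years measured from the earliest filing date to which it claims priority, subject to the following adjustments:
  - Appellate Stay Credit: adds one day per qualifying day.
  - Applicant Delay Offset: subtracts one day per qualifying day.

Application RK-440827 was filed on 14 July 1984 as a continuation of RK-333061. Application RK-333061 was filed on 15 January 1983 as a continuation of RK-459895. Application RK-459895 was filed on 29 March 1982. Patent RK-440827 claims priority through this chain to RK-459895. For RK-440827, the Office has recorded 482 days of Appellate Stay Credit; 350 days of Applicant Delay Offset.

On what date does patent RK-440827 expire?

1997-08-08

Earliest priority filing: 29 March 1982.
Base term: 29 March 1982 + 15 years → 29 March 1997.
Appellate Stay Credit: +482 days → 24 July 1998.
Applicant Delay Offset: −350 days → 8 August 1997.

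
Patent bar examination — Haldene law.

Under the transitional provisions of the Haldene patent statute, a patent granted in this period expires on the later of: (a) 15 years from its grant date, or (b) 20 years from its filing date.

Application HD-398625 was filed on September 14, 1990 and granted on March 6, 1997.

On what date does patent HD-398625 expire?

(a) grant + 15 years → 6 March 2012.
(b) filing + 20 years → 14 September 2010.
Later of the two: 6 March 2012.

March 6, 2012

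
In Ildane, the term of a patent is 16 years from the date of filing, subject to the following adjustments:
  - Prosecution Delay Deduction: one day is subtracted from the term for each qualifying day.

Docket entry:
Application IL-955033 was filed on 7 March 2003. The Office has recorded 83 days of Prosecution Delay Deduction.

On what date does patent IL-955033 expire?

2018-12-14

Base term: filing date + 16 years → 7 March 2019.
Prosecution Delay Deduction: −83 days → 14 December 2018.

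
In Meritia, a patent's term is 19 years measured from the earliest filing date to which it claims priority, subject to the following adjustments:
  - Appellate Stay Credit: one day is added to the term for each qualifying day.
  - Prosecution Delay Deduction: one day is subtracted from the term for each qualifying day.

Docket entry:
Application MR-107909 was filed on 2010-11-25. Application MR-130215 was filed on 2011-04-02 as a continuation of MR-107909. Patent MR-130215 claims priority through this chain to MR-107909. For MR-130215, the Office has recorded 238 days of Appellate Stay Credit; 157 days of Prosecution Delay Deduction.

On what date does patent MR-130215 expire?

February 14, 2030

Earliest priority filing: 25 November 2010.
Base term: 25 November 2010 + 19 years → 25 November 2029.
Appellate Stay Credit: +238 days → 21 July 2030.
Prosecution Delay Deduction: −157 days → 14 February 2030.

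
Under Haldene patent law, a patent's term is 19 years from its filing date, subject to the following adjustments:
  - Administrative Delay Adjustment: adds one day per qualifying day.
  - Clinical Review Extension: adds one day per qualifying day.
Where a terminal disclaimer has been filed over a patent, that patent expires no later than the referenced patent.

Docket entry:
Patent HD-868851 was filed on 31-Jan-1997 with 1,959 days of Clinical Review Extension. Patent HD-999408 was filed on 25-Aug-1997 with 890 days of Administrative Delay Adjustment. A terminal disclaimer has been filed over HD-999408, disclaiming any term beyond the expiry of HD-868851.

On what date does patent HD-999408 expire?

Natural term of HD-999408:
  Base: filing + 19 years → 25 August 2016.
  Administrative Delay Adjustment: +890 days → 1 February 2019.
Expiry of referenced patent HD-868851:
  Base: filing + 19 years → 31 January 2016.
  Clinical Review Extension: +1959 days → 12 June 2021.
Terminal disclaimer: HD-999408 expires on the earlier of 1 February 2019 and 12 June 2021.

2019-02-01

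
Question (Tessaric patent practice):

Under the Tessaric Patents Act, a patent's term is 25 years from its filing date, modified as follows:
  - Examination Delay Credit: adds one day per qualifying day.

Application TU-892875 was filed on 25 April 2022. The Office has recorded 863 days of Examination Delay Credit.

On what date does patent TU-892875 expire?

Base term: filing date + 25 years → 25 April 2047.
Examination Delay Credit: +863 days → 4 September 2049.

September 4, 2049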